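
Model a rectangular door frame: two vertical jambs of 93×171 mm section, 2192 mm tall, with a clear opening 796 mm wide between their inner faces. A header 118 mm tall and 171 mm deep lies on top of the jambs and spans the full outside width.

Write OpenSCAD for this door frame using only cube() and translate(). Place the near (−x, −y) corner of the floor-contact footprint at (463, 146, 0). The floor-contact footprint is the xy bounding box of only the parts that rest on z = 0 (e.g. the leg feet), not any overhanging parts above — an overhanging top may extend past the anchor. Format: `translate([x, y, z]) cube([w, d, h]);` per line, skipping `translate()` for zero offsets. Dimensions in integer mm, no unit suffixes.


translate([463, 146, 0]) cube([93, 171, 2192]);
translate([1352, 146, 0]) cube([93, 171, 2192]);
translate([463, 146, 2192]) cube([982, 171, 118]);


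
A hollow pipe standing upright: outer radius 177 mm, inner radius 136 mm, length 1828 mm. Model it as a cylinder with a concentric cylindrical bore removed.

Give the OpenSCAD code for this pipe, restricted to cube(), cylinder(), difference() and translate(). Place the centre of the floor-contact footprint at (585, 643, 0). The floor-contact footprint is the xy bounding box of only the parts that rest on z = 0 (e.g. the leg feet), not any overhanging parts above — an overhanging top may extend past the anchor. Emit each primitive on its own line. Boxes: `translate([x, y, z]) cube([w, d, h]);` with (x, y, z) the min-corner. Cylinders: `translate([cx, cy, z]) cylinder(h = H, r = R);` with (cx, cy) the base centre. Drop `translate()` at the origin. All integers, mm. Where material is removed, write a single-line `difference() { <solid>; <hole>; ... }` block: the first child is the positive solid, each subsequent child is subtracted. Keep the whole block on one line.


difference() { translate([585, 643, 0]) cylinder(h = 1828, r = 177); translate([585, 643, 0]) cylinder(h = 1828, r = 136); }


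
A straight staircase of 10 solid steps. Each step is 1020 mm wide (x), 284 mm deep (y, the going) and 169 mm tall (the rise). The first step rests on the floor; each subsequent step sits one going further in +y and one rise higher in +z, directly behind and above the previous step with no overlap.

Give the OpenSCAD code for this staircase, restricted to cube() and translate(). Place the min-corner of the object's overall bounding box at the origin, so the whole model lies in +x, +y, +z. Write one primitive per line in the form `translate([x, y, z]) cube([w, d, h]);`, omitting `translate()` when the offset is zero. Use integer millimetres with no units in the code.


cube([1020, 284, 169]);
translate([0, 284, 169]) cube([1020, 284, 169]);
translate([0, 568, 338]) cube([1020, 284, 169]);
translate([0, 852, 507]) cube([1020, 284, 169]);
translate([0, 1136, 676]) cube([1020, 284, 169]);
translate([0, 1420, 845]) cube([1020, 284, 169]);
translate([0, 1704, 1014]) cube([1020, 284, 169]);
translate([0, 1988, 1183]) cube([1020, 284, 169]);
translate([0, 2272, 1352]) cube([1020, 284, 169]);
translate([0, 2556, 1521]) cube([1020, 284, 169]);


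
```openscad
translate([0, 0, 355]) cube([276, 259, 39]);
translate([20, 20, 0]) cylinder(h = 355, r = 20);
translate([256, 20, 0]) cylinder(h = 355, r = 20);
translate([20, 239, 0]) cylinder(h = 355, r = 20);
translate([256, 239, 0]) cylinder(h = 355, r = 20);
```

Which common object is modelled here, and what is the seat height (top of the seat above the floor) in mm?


A stool. The seat height is 394 mm.

A 276×259×39 slab at z = 355 on four corner cylinders — a stool. The seat top is 355 + 39 = 394 mm.


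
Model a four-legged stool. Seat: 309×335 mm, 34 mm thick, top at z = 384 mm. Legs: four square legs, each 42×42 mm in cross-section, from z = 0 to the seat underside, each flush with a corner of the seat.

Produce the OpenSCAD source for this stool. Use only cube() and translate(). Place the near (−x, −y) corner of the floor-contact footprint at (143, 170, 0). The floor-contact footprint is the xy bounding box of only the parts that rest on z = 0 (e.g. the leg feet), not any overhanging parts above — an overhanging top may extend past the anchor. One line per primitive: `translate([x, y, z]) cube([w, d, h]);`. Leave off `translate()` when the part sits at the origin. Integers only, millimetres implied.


// leg_h = 384 - 34 = 350
translate([143, 170, 350]) cube([309, 335, 34]);
translate([143, 170, 0]) cube([42, 42, 350]);
translate([410, 170, 0]) cube([42, 42, 350]);
translate([143, 463, 0]) cube([42, 42, 350]);
translate([410, 463, 0]) cube([42, 42, 350]);


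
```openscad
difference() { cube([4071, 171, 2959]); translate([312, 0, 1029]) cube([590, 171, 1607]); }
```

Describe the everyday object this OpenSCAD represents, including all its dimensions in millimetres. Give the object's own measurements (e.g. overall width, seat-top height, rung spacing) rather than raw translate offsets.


A wall 4071 mm long (x), 171 mm thick (y), 2959 mm tall, with a rectangular window opening cut through it. The opening is 590 mm wide and 1607 mm tall; its sill is at z = 1029 mm and its near (−x) edge is 312 mm from the wall's −x end. The opening passes through the full wall thickness.


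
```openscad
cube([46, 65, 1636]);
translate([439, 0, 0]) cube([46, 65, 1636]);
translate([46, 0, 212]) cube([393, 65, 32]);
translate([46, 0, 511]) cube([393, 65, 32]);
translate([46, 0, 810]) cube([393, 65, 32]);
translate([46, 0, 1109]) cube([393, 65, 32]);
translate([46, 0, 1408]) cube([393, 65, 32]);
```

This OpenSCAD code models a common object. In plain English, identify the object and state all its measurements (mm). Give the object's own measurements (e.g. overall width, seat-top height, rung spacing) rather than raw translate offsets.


A straight ladder. Two 46×65 mm vertical rails, 1636 mm tall, stand 485 mm apart (outside-to-outside) with their front faces coplanar on the −y side. 5 rungs, each 65 mm deep and 32 mm tall, span between the inner faces of the rails, front faces flush with the rails. The lowest rung's underside is at z = 212 mm and rungs are spaced 299 mm apart (underside to underside).


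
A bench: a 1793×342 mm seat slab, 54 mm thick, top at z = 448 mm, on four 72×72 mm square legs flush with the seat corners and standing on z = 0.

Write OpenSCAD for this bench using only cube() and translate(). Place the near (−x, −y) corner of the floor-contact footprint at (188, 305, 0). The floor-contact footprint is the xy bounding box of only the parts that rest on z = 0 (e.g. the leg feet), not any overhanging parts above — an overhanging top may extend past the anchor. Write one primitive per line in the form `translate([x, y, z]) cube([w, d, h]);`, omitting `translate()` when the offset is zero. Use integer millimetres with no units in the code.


// leg_h = 448 − 54 = 394
translate([188, 305, 394]) cube([1793, 342, 54]);
translate([188, 305, 0]) cube([72, 72, 394]);
translate([188, 575, 0]) cube([72, 72, 394]);
translate([1909, 305, 0]) cube([72, 72, 394]);
translate([1909, 575, 0]) cube([72, 72, 394]);


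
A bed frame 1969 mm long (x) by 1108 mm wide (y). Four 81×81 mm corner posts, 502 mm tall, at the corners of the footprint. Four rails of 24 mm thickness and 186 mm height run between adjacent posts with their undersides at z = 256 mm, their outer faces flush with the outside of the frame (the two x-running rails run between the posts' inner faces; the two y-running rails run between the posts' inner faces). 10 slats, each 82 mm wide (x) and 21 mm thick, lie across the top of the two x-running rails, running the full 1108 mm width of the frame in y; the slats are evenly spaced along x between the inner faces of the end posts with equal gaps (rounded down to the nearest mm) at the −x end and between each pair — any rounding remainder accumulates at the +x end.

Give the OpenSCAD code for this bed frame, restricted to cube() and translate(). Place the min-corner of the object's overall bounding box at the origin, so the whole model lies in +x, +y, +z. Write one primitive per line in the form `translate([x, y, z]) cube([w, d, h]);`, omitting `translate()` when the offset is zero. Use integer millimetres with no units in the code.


cube([81, 81, 502]);
translate([0, 1027, 0]) cube([81, 81, 502]);
translate([1888, 0, 0]) cube([81, 81, 502]);
translate([1888, 1027, 0]) cube([81, 81, 502]);
translate([81, 0, 256]) cube([1807, 24, 186]);
translate([81, 1084, 256]) cube([1807, 24, 186]);
translate([0, 81, 256]) cube([24, 946, 186]);
translate([1945, 81, 256]) cube([24, 946, 186]);
translate([170, 0, 442]) cube([82, 1108, 21]);
translate([341, 0, 442]) cube([82, 1108, 21]);
translate([512, 0, 442]) cube([82, 1108, 21]);
translate([683, 0, 442]) cube([82, 1108, 21]);
translate([854, 0, 442]) cube([82, 1108, 21]);
translate([1025, 0, 442]) cube([82, 1108, 21]);
translate([1196, 0, 442]) cube([82, 1108, 21]);
translate([1367, 0, 442]) cube([82, 1108, 21]);
translate([1538, 0, 442]) cube([82, 1108, 21]);
translate([1709, 0, 442]) cube([82, 1108, 21]);


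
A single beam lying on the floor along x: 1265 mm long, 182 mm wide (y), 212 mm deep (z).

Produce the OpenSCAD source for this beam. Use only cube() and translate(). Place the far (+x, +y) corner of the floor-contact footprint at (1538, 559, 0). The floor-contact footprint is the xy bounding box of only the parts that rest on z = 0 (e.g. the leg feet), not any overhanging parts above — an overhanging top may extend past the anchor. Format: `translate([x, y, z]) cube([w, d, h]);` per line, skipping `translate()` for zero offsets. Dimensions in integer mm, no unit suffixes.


translate([273, 377, 0]) cube([1265, 182, 212]);


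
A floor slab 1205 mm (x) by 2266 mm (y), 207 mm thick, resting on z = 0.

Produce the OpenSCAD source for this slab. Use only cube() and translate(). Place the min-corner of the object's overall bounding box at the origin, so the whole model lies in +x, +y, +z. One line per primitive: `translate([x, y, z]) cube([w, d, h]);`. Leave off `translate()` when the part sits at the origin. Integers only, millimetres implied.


cube([1205, 2266, 207]);


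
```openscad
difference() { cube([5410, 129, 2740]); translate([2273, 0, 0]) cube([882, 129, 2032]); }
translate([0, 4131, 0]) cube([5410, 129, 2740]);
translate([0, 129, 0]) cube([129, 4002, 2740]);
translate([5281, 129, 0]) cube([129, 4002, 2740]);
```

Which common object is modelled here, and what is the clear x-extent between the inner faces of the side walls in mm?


A single room. The interior width is 5152 mm.

Four walls enclosing a rectangle with a door in the front wall — a room. Outside width 5410 minus two 129 mm walls gives 5152 mm.


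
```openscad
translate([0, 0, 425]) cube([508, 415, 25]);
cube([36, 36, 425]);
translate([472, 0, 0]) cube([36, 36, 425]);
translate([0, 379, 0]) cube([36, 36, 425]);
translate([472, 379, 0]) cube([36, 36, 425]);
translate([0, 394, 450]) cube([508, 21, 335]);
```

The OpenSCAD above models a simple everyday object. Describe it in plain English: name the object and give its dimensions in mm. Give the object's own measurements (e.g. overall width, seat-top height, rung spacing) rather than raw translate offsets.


A chair. The seat is a 508×415×25 mm slab with its top at z = 450 mm, on four 36×36 mm corner legs (flush with the seat edges, standing on z = 0). A flat backrest 21 mm thick, 335 mm tall, spans the full seat width and rises from the seat top along its +y edge, rear face flush with the rear of the seat.


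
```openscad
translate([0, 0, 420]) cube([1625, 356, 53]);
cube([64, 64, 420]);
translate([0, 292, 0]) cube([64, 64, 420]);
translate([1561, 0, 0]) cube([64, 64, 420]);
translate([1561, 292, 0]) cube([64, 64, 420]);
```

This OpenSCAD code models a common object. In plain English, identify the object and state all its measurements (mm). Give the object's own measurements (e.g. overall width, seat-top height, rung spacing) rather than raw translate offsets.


A long wooden bench with a 1625 mm (x) × 356 mm (y) seat, 53 mm thick, its top surface 473 mm above the floor. Four 64 mm square legs at the seat corners, flush with the edges, run from z = 0 to the seat underside.


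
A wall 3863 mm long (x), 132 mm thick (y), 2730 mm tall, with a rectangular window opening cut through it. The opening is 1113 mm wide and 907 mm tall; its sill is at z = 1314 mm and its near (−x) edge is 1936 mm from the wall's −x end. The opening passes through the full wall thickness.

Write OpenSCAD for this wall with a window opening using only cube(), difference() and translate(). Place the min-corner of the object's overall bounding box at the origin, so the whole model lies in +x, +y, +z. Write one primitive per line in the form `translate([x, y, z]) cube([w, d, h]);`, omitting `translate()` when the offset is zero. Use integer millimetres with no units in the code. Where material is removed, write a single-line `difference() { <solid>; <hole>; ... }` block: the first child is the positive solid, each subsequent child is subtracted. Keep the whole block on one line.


difference() { cube([3863, 132, 2730]); translate([1936, 0, 1314]) cube([1113, 132, 907]); }


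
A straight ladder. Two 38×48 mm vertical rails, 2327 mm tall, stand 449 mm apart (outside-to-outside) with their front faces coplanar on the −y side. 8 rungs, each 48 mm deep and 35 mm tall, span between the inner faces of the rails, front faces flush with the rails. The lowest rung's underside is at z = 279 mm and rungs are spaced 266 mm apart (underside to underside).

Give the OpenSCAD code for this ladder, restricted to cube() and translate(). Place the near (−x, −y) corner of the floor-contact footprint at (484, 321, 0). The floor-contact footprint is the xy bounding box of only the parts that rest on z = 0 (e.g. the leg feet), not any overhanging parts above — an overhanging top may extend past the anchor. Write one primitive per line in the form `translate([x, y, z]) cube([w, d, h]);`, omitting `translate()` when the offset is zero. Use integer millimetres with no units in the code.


translate([484, 321, 0]) cube([38, 48, 2327]);
translate([895, 321, 0]) cube([38, 48, 2327]);
translate([522, 321, 279]) cube([373, 48, 35]);
translate([522, 321, 545]) cube([373, 48, 35]);
translate([522, 321, 811]) cube([373, 48, 35]);
translate([522, 321, 1077]) cube([373, 48, 35]);
translate([522, 321, 1343]) cube([373, 48, 35]);
translate([522, 321, 1609]) cube([373, 48, 35]);
translate([522, 321, 1875]) cube([373, 48, 35]);
translate([522, 321, 2141]) cube([373, 48, 35]);


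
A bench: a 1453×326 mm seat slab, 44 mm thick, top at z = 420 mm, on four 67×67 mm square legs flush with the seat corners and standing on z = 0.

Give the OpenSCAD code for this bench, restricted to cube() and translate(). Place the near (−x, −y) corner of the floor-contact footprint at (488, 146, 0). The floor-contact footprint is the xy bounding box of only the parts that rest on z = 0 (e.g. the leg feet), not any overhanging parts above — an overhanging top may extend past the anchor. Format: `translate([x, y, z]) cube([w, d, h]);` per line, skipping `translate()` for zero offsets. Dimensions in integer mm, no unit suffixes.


// leg_h = 420 − 44 = 376
translate([488, 146, 376]) cube([1453, 326, 44]);
translate([488, 146, 0]) cube([67, 67, 376]);
translate([488, 405, 0]) cube([67, 67, 376]);
translate([1874, 146, 0]) cube([67, 67, 376]);
translate([1874, 405, 0]) cube([67, 67, 376]);


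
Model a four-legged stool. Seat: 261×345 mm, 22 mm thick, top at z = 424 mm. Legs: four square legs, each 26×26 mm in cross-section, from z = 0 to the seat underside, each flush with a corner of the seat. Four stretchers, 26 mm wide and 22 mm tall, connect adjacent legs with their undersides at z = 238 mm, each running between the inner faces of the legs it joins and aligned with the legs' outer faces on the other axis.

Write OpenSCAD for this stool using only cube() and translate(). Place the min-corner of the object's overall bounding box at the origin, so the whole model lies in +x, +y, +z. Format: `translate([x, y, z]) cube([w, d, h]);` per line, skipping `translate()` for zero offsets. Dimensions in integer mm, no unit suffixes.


translate([0, 0, 402]) cube([261, 345, 22]);
cube([26, 26, 402]);
translate([235, 0, 0]) cube([26, 26, 402]);
translate([0, 319, 0]) cube([26, 26, 402]);
translate([235, 319, 0]) cube([26, 26, 402]);
translate([26, 0, 238]) cube([209, 26, 22]);
translate([26, 319, 238]) cube([209, 26, 22]);
translate([0, 26, 238]) cube([26, 293, 22]);
translate([235, 26, 238]) cube([26, 293, 22]);


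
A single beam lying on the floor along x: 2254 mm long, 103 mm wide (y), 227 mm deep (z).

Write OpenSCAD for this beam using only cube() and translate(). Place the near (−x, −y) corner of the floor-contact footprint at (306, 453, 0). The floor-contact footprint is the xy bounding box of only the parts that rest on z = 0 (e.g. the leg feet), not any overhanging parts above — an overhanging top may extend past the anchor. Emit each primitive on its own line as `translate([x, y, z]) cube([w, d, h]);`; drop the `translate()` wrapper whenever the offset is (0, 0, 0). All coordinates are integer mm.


translate([306, 453, 0]) cube([2254, 103, 227]);


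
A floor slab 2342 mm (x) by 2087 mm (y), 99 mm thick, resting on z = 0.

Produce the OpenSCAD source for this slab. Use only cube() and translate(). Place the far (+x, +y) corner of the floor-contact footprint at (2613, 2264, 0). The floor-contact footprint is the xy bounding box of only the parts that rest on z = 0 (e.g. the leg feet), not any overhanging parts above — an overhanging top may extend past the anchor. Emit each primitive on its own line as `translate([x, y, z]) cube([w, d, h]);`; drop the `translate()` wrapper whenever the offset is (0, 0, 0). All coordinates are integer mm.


translate([271, 177, 0]) cube([2342, 2087, 99]);


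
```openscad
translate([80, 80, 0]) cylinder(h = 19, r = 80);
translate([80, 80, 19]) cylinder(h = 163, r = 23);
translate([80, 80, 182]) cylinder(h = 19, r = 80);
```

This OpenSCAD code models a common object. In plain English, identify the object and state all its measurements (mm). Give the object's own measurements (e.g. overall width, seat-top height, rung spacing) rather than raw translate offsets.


A spool: two coaxial disc flanges of radius 80 mm and thickness 19 mm, joined by a core cylinder of radius 23 mm and height 163 mm. The lower flange rests on z = 0 and the three cylinders share a vertical axis.


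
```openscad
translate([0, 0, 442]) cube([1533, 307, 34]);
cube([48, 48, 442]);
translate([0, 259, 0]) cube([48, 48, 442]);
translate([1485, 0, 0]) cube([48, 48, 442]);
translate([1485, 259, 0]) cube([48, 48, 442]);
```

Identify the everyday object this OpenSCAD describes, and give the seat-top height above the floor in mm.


A bench. The seat-top height is 476 mm.

A long slab on four corner posts — a bench. The slab sits at z = 442 with thickness 34, so the top is 442 + 34 = 476 mm.


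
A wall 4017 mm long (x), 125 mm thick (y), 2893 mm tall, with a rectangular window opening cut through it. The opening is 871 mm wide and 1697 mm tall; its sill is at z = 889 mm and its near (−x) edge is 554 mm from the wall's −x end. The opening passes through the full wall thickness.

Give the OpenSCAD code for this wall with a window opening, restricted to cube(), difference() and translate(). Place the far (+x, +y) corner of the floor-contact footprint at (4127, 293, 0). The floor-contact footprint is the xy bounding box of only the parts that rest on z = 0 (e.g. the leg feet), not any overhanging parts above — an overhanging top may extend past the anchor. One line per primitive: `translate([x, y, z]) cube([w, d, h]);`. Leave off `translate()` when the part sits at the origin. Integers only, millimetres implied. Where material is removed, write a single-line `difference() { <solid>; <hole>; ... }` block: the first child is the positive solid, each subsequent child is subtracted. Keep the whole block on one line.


difference() { translate([110, 168, 0]) cube([4017, 125, 2893]); translate([664, 168, 889]) cube([871, 125, 1697]); }


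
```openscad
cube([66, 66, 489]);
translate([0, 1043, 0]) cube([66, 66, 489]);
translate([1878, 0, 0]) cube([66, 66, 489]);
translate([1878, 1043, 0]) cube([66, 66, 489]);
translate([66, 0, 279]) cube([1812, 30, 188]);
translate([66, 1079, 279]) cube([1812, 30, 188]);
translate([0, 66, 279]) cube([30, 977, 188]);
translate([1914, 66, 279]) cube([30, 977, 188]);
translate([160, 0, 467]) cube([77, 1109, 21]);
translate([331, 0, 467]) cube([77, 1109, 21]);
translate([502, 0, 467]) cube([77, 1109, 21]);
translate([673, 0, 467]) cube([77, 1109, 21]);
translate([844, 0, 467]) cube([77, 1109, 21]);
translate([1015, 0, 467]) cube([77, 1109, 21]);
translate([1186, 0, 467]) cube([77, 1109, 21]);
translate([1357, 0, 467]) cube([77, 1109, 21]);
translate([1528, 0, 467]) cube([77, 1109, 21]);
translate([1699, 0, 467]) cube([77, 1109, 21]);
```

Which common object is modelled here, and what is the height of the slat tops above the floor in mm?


A bed frame. The slat-top height is 488 mm.

Four posts, four rails, and a row of slats — a bed frame. Slats sit on the rails at z = 279 + 188 = 467; with slat thickness 21, the top is 488 mm.


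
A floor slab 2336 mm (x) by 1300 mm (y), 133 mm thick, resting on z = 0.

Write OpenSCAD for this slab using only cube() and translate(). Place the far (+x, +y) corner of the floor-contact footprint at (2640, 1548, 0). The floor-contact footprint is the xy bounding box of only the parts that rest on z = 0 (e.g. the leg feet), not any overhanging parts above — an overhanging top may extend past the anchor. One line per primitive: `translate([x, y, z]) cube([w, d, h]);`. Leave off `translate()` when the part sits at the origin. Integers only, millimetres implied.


translate([304, 248, 0]) cube([2336, 1300, 133]);


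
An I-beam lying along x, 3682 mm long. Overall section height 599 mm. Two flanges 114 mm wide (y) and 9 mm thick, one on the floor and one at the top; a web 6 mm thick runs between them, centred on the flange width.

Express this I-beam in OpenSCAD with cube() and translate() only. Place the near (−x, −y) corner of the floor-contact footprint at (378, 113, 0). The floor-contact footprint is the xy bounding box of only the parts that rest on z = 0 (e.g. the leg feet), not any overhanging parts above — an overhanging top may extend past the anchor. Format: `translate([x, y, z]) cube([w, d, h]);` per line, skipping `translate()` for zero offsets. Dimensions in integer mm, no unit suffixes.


translate([378, 113, 0]) cube([3682, 114, 9]);
translate([378, 167, 9]) cube([3682, 6, 581]);
translate([378, 113, 590]) cube([3682, 114, 9]);


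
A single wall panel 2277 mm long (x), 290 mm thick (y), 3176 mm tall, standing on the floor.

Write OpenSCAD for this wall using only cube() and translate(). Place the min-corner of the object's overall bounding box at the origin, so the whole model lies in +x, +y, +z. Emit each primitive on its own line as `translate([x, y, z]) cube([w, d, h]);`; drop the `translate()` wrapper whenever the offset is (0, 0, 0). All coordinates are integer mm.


cube([2277, 290, 3176]);


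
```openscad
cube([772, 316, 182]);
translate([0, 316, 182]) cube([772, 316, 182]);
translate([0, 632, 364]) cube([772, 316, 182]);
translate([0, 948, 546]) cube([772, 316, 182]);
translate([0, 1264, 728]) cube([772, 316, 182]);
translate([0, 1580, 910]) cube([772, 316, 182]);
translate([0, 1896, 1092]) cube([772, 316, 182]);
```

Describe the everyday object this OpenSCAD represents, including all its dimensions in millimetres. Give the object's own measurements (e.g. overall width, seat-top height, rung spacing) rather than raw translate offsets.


A straight staircase of 7 solid steps. Each step is 772 mm wide (x), 316 mm deep (y, the going) and 182 mm tall (the rise). The first step rests on the floor; each subsequent step sits one going further in +y and one rise higher in +z, directly behind and above the previous step with no overlap.


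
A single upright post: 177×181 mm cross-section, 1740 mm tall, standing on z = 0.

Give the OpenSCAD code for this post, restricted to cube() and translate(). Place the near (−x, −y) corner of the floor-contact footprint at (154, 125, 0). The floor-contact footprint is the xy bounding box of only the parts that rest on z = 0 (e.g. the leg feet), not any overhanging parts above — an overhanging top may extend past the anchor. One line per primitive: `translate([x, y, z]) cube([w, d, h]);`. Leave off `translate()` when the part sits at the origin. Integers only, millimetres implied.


translate([154, 125, 0]) cube([177, 181, 1740]);


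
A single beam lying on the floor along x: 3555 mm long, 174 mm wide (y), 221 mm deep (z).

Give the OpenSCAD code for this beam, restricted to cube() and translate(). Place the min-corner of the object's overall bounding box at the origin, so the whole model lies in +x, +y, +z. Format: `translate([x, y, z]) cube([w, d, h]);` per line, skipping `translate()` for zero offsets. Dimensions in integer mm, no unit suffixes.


cube([3555, 174, 221]);


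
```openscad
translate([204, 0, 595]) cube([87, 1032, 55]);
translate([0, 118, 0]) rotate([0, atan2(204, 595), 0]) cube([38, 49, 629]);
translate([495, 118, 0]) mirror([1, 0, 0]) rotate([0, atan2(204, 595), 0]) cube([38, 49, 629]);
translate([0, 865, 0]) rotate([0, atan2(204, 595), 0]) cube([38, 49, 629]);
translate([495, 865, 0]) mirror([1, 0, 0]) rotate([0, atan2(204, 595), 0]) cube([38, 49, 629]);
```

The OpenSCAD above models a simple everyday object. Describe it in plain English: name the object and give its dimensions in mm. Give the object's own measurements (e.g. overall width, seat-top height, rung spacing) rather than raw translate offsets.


A sawhorse. A 87×1032×55 mm beam (x, y, z) sits on two A-frame leg pairs. Each pair is two raked legs of 38×49 mm section (49 mm along y) splaying symmetrically in x. Each leg rises 595 mm vertically over 204 mm of horizontal reach and is 629 mm long along its own axis. Every leg's outer bottom edge rests on the floor and its outer top edge meets a bottom edge of the beam — the left legs (tilting toward +x) meet the beam's −x bottom edge, the right legs (their mirror images, tilting toward −x) meet its +x bottom edge — so the leg tops tuck under the beam, the beam's underside is 595 mm above the floor, and the feet are 495 mm apart outside-to-outside with the beam centred between them. The two leg pairs are set in 118 mm from either end of the beam.


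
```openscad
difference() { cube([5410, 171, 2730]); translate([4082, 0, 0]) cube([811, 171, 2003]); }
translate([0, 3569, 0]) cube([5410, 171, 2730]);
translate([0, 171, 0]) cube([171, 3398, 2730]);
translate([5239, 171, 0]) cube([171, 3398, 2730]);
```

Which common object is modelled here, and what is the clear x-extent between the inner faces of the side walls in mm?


A single room. The interior width is 5068 mm.

Four walls enclosing a rectangle with a door in the front wall — a room. Outside width 5410 minus two 171 mm walls gives 5068 mm.


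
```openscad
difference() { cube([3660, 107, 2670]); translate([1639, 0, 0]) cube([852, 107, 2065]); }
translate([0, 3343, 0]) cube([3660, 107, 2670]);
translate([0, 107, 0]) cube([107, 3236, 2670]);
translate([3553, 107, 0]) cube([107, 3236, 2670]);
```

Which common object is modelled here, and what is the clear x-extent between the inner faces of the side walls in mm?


A single room. The interior width is 3446 mm.

Four walls enclosing a rectangle with a door in the front wall — a room. Outside width 3660 minus two 107 mm walls gives 3446 mm.


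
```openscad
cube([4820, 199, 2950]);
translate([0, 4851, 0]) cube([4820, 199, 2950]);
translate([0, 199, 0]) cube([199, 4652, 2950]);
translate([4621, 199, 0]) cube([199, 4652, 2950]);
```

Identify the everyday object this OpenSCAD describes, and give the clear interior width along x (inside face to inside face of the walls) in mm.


A house (or room) frame. The interior width is 4422 mm.

Four 2950 mm walls enclosing a rectangle with no floor or roof — a room or house frame. Outside width is 4820 mm and wall thickness is 199 mm, so the interior width is 4820 − 2 × 199 = 4422 mm.


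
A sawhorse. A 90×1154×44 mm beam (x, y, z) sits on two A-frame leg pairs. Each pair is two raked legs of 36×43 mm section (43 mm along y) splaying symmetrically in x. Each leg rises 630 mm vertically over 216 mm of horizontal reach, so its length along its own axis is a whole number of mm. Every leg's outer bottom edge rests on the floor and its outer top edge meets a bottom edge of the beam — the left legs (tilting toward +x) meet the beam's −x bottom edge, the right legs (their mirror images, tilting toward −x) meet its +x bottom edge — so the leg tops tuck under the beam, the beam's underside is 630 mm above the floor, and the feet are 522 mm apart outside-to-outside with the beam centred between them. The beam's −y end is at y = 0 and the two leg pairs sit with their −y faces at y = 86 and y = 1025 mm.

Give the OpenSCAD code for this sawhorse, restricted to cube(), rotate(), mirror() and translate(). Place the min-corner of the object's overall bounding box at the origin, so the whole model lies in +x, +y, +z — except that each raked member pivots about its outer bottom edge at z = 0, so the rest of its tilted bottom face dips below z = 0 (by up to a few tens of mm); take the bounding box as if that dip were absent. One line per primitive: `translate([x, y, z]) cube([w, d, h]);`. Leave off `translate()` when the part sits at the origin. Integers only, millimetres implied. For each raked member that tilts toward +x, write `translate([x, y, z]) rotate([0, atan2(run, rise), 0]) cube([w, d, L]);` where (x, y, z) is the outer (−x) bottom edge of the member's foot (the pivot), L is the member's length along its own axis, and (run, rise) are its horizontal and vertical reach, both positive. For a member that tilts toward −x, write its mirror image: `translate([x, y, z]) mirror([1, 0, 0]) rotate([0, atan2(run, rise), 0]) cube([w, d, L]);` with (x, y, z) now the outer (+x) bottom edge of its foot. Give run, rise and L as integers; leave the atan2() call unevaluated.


translate([216, 0, 630]) cube([90, 1154, 44]);
translate([0, 86, 0]) rotate([0, atan2(216, 630), 0]) cube([36, 43, 666]);
translate([522, 86, 0]) mirror([1, 0, 0]) rotate([0, atan2(216, 630), 0]) cube([36, 43, 666]);
translate([0, 1025, 0]) rotate([0, atan2(216, 630), 0]) cube([36, 43, 666]);
translate([522, 1025, 0]) mirror([1, 0, 0]) rotate([0, atan2(216, 630), 0]) cube([36, 43, 666]);


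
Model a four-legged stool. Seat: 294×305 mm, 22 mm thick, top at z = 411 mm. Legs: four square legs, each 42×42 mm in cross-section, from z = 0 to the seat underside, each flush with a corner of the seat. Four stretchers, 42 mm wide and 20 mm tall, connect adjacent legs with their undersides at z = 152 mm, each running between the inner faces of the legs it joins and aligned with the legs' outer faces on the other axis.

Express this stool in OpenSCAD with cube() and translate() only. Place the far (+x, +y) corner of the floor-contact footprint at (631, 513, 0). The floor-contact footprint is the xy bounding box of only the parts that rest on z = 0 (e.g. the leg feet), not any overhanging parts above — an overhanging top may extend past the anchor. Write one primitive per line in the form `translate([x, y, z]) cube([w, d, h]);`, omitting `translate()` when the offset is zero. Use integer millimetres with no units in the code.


translate([337, 208, 389]) cube([294, 305, 22]);
translate([337, 208, 0]) cube([42, 42, 389]);
translate([589, 208, 0]) cube([42, 42, 389]);
translate([337, 471, 0]) cube([42, 42, 389]);
translate([589, 471, 0]) cube([42, 42, 389]);
translate([379, 208, 152]) cube([210, 42, 20]);
translate([379, 471, 152]) cube([210, 42, 20]);
translate([337, 250, 152]) cube([42, 221, 20]);
translate([589, 250, 152]) cube([42, 221, 20]);


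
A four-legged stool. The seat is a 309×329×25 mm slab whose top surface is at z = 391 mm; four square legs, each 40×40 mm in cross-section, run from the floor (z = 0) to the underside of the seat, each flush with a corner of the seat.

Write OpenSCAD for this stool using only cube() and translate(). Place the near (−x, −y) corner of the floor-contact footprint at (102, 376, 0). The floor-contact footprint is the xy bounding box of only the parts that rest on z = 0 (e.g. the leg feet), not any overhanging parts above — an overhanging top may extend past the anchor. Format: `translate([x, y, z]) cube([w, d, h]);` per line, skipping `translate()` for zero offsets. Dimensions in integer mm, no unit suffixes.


// leg_h = 391 - 25 = 366
translate([102, 376, 366]) cube([309, 329, 25]);
translate([102, 376, 0]) cube([40, 40, 366]);
translate([371, 376, 0]) cube([40, 40, 366]);
translate([102, 665, 0]) cube([40, 40, 366]);
translate([371, 665, 0]) cube([40, 40, 366]);


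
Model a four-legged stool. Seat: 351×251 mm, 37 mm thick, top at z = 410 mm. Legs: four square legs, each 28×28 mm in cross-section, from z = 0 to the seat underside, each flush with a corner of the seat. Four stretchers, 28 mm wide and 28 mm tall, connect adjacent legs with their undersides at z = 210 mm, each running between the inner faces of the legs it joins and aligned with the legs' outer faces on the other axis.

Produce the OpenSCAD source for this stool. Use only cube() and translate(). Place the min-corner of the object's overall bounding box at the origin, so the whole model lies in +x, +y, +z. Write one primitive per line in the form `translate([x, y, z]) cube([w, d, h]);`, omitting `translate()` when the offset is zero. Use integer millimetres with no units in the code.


translate([0, 0, 373]) cube([351, 251, 37]);
cube([28, 28, 373]);
translate([323, 0, 0]) cube([28, 28, 373]);
translate([0, 223, 0]) cube([28, 28, 373]);
translate([323, 223, 0]) cube([28, 28, 373]);
translate([28, 0, 210]) cube([295, 28, 28]);
translate([28, 223, 210]) cube([295, 28, 28]);
translate([0, 28, 210]) cube([28, 195, 28]);
translate([323, 28, 210]) cube([28, 195, 28]);


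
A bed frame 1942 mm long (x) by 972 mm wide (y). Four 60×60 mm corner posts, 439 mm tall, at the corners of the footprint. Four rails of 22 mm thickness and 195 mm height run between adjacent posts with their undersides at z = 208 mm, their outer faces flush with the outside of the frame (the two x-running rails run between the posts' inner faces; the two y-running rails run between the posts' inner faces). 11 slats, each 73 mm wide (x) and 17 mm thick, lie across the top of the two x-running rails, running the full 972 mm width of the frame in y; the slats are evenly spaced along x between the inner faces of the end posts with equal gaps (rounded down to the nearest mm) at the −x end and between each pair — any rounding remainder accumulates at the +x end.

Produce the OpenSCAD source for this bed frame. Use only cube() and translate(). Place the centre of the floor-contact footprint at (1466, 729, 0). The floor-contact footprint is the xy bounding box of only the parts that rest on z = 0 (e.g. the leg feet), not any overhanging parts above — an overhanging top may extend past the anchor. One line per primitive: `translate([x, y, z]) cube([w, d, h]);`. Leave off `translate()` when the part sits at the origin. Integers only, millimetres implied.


// slat z = rail_z + rail_h = 208 + 195 = 403
// slat gap = ⌊(1822 − 11·73) / 12⌋ = 84
translate([495, 243, 0]) cube([60, 60, 439]);
translate([495, 1155, 0]) cube([60, 60, 439]);
translate([2377, 243, 0]) cube([60, 60, 439]);
translate([2377, 1155, 0]) cube([60, 60, 439]);
translate([555, 243, 208]) cube([1822, 22, 195]);
translate([555, 1193, 208]) cube([1822, 22, 195]);
translate([495, 303, 208]) cube([22, 852, 195]);
translate([2415, 303, 208]) cube([22, 852, 195]);
translate([639, 243, 403]) cube([73, 972, 17]);
translate([796, 243, 403]) cube([73, 972, 17]);
translate([953, 243, 403]) cube([73, 972, 17]);
translate([1110, 243, 403]) cube([73, 972, 17]);
translate([1267, 243, 403]) cube([73, 972, 17]);
translate([1424, 243, 403]) cube([73, 972, 17]);
translate([1581, 243, 403]) cube([73, 972, 17]);
translate([1738, 243, 403]) cube([73, 972, 17]);
translate([1895, 243, 403]) cube([73, 972, 17]);
translate([2052, 243, 403]) cube([73, 972, 17]);
translate([2209, 243, 403]) cube([73, 972, 17]);


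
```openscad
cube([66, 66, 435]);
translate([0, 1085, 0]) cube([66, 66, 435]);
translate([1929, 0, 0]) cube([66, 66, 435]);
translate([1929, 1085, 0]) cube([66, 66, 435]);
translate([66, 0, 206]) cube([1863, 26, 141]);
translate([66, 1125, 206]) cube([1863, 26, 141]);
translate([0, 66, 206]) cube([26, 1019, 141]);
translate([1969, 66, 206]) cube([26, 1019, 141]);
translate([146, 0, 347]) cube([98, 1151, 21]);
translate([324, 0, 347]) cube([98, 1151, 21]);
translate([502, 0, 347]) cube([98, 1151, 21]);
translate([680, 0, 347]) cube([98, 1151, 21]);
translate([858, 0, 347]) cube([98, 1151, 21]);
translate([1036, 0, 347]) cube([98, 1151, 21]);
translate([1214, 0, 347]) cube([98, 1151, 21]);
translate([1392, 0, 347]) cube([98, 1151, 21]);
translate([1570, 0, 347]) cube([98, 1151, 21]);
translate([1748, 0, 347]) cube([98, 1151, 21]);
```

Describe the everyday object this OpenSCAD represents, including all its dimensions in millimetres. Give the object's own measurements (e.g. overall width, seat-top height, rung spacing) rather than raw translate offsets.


A bed frame 1995 mm long (x) by 1151 mm wide (y). Four 66×66 mm corner posts, 435 mm tall, at the corners of the footprint. Four rails of 26 mm thickness and 141 mm height run between adjacent posts with their undersides at z = 206 mm, their outer faces flush with the outside of the frame (the two x-running rails run between the posts' inner faces; the two y-running rails run between the posts' inner faces). 10 slats, each 98 mm wide (x) and 21 mm thick, lie across the top of the two x-running rails, running the full 1151 mm width of the frame in y; along x they sit between the end posts with a 80 mm gap after the −x posts and between neighbouring slats, leaving 83 mm before the +x posts.


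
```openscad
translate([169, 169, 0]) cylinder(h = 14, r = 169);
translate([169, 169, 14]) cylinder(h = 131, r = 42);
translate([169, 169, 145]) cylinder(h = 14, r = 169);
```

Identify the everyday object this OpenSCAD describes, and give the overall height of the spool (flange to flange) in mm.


A spool. The overall height is 159 mm.

Three coaxial cylinders, large–small–large — a spool. Two 14 mm flanges and a 131 mm core give 14 + 131 + 14 = 159 mm.


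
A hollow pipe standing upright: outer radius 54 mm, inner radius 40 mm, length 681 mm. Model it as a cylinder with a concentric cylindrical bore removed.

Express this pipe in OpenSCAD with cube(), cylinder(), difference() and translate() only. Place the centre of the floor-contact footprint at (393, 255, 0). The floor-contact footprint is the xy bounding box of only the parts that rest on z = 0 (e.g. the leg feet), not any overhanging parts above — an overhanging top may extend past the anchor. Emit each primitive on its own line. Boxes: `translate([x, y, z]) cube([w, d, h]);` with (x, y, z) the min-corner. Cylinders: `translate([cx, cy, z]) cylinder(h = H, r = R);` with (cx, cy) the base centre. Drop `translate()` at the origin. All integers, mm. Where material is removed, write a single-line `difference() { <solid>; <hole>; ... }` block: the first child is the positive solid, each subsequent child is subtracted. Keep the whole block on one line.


difference() { translate([393, 255, 0]) cylinder(h = 681, r = 54); translate([393, 255, 0]) cylinder(h = 681, r = 40); }


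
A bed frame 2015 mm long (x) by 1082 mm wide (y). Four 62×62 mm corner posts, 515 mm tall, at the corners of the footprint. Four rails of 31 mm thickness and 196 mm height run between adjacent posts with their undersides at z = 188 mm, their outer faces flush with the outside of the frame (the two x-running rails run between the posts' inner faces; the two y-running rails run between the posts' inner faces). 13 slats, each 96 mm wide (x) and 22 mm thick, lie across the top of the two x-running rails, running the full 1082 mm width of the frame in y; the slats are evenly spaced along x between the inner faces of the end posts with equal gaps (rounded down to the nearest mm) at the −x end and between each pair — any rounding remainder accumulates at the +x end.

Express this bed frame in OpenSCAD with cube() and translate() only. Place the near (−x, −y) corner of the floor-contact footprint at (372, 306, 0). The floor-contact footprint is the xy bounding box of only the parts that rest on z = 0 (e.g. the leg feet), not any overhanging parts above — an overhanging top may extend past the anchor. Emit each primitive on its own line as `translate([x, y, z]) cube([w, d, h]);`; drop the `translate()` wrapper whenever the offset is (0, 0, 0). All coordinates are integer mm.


translate([372, 306, 0]) cube([62, 62, 515]);
translate([372, 1326, 0]) cube([62, 62, 515]);
translate([2325, 306, 0]) cube([62, 62, 515]);
translate([2325, 1326, 0]) cube([62, 62, 515]);
translate([434, 306, 188]) cube([1891, 31, 196]);
translate([434, 1357, 188]) cube([1891, 31, 196]);
translate([372, 368, 188]) cube([31, 958, 196]);
translate([2356, 368, 188]) cube([31, 958, 196]);
translate([479, 306, 384]) cube([96, 1082, 22]);
translate([620, 306, 384]) cube([96, 1082, 22]);
translate([761, 306, 384]) cube([96, 1082, 22]);
translate([902, 306, 384]) cube([96, 1082, 22]);
translate([1043, 306, 384]) cube([96, 1082, 22]);
translate([1184, 306, 384]) cube([96, 1082, 22]);
translate([1325, 306, 384]) cube([96, 1082, 22]);
translate([1466, 306, 384]) cube([96, 1082, 22]);
translate([1607, 306, 384]) cube([96, 1082, 22]);
translate([1748, 306, 384]) cube([96, 1082, 22]);
translate([1889, 306, 384]) cube([96, 1082, 22]);
translate([2030, 306, 384]) cube([96, 1082, 22]);
translate([2171, 306, 384]) cube([96, 1082, 22]);
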